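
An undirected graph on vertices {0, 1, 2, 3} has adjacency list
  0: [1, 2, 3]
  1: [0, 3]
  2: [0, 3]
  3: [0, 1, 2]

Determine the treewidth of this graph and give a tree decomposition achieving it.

Treewidth 2.
Bags: B1 = {0, 1, 3}  B2 = {0, 2, 3}
Tree: B1–B2

Every bag has size at most 3, so the width is 3 − 1 = 2 and tw(G) ≤ 2. Conversely, {0, 1, 3} is a clique of size 3, and the vertices of any clique must share a bag in every tree decomposition; so some bag has ≥ 3 vertices and tw(G) ≥ 2. Hence tw(G) = 2 exactly.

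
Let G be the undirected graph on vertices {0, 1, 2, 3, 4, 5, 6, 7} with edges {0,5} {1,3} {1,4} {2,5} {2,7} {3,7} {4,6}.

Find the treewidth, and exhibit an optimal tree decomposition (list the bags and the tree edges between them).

Treewidth 1.
One such decomposition:
Bags: B1 = {0, 5}  B2 = {2, 5}  B3 = {2, 7}  B4 = {3, 7}  B5 = {1, 3}  B6 = {1, 4}  B7 = {4, 6}
Tree: B1–B2, B2–B3, B3–B4, B4–B5, B5–B6, B6–B7

The largest bag has 2 vertices, giving width 1; this decomposition certifies tw(G) ≤ 1. Since G has at least one edge (e.g. 0–5), it is not an edgeless graph, so tw(G) ≥ 1. Combining the bounds, tw(G) = 1.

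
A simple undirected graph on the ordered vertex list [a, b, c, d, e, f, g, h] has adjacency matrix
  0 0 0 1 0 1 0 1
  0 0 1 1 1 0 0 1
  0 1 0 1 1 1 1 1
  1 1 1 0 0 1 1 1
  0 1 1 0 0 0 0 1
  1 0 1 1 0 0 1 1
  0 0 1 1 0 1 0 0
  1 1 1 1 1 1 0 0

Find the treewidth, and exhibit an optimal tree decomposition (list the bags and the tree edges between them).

The largest bag has 4 vertices, giving width 3; this decomposition certifies tw(G) ≤ 3. Conversely, {c, d, f, g} is a clique of size 4, and the vertices of any clique must share a bag in every tree decomposition; so some bag has ≥ 4 vertices and tw(G) ≥ 3. Combining the bounds, tw(G) = 3.

Treewidth 3.
One optimal decomposition is:
Bags: B1 = {c, d, f, h}  B2 = {b, c, d, h}  B3 = {c, d, f, g}  B4 = {b, c, e, h}  B5 = {a, d, f, h}
Tree: B1–B2, B1–B3, B2–B4, B1–B5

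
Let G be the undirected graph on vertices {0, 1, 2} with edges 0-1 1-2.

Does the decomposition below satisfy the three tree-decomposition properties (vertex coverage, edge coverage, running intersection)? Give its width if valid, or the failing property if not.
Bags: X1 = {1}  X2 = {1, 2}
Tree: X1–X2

A tree decomposition must satisfy three properties: every vertex lies in some bag; for every edge, both endpoints lie together in some bag; and for every vertex, the bags containing it form a connected subtree. Here vertex 0 appears in no bag, so the decomposition is invalid.

No — vertex 0 appears in no bag.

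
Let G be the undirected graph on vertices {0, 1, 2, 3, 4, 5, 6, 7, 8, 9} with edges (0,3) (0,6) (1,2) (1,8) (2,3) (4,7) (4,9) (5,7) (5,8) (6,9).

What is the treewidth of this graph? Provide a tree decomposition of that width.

Treewidth 2.
Bags: B1 = {0, 2, 3}  B2 = {0, 2, 6}  B3 = {2, 6, 9}  B4 = {2, 4, 9}  B5 = {2, 4, 7}  B6 = {2, 5, 7}  B7 = {2, 5, 8}  B8 = {1, 2, 8}
Tree: B1–B2, B2–B3, B3–B4, B4–B5, B5–B6, B6–B7, B7–B8

Every bag has size at most 3, so the width is 3 − 1 = 2 and tw(G) ≤ 2. Since 2–3–0–6–9–4–7–5–8–1–2 is a cycle in G, G is not acyclic. Forests are exactly the graphs of treewidth ≤ 1, so tw(G) ≥ 2. The upper and lower bounds meet at 2, so that is the treewidth.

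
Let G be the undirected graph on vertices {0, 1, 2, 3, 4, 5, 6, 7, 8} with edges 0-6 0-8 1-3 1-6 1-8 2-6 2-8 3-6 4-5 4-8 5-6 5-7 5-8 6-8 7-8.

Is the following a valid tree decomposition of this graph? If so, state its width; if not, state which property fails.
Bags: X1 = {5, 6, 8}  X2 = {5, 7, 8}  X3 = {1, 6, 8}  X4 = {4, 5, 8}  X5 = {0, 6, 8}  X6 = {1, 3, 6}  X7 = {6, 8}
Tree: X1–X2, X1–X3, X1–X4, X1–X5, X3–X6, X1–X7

No — vertex 2 appears in no bag.

A tree decomposition must satisfy three properties: every vertex lies in some bag; for every edge, both endpoints lie together in some bag; and for every vertex, the bags containing it form a connected subtree. Here vertex 2 appears in no bag, so the decomposition is invalid.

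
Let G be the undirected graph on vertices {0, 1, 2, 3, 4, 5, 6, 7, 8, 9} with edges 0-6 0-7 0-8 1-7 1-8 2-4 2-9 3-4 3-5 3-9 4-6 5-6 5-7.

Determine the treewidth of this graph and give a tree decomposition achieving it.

Treewidth 2.
One such decomposition:
Bags: B1 = {2, 4, 9}  B2 = {3, 4, 9}  B3 = {3, 4, 6}  B4 = {3, 5, 6}  B5 = {0, 5, 6}  B6 = {0, 5, 7}  B7 = {0, 7, 8}  B8 = {1, 7, 8}
Tree: B1–B2, B2–B3, B3–B4, B4–B5, B5–B6, B6–B7, B7–B8

Every bag has size at most 3, so the width is 3 − 1 = 2 and tw(G) ≤ 2. Since 2–9–3–4–2 is a cycle in G, G is not acyclic. Forests are exactly the graphs of treewidth ≤ 1, so tw(G) ≥ 2. The upper and lower bounds meet at 2, so that is the treewidth.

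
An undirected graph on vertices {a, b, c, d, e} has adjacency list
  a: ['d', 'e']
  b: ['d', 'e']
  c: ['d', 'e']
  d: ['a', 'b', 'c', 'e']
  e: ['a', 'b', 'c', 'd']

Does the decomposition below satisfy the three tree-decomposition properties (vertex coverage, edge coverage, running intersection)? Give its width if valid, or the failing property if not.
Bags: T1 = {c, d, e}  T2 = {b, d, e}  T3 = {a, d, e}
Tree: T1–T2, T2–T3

Checking the three conditions: (i) the bags cover all of {a, b, c, d, e}; (ii) for each edge, some bag contains both endpoints; (iii) the bags containing any fixed vertex form a subtree. All hold, so the decomposition is valid with width 3 − 1 = 2.

Yes; width 2.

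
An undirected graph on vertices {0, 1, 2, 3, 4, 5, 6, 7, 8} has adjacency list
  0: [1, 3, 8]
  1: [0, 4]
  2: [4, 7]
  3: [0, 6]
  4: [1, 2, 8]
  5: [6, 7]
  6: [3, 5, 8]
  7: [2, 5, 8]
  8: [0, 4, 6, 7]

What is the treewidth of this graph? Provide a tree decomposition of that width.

Each bag holds 4 vertices, so the decomposition has width 3, which upper-bounds the treewidth. For the lower bound: the 4 vertex sets {3,5,6}, {7}, {8}, {0,1,2,4} are disjoint, each induces a connected subgraph, and every pair is joined by at least one edge of G. Contracting each set to a single vertex therefore yields K_{4} as a minor, and since treewidth is minor-monotone, tw(G) ≥ tw(K_{4}) = 3. Therefore the treewidth is 3.

Treewidth 3.
One optimal decomposition is:
Bags: B1 = {3, 5, 6, 7}  B2 = {3, 6, 7, 8}  B3 = {0, 3, 7, 8}  B4 = {0, 2, 7, 8}  B5 = {0, 2, 4, 8}  B6 = {0, 1, 2, 4}
Tree: B1–B2, B2–B3, B3–B4, B4–B5, B5–B6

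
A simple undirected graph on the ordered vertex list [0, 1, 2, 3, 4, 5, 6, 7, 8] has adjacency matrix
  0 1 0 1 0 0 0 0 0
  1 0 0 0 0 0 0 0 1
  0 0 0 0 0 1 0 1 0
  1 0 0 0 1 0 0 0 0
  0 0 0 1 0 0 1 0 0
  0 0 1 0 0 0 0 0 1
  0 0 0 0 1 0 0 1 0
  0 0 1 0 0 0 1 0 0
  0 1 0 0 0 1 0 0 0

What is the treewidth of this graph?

A width-2 tree decomposition is:
Bags: B1 = {0, 1, 3}  B2 = {1, 3, 8}  B3 = {3, 5, 8}  B4 = {2, 3, 5}  B5 = {2, 3, 7}  B6 = {3, 6, 7}  B7 = {3, 4, 6}
Tree: B1–B2, B2–B3, B3–B4, B4–B5, B5–B6, B6–B7
The largest bag has 3 vertices, giving width 2; this decomposition certifies tw(G) ≤ 2. For the lower bound, G contains the cycle 3–0–1–8–5–2–7–6–4–3, so G is not a forest; only forests have treewidth ≤ 1, hence tw(G) ≥ 2. Combining the bounds, tw(G) = 2.

2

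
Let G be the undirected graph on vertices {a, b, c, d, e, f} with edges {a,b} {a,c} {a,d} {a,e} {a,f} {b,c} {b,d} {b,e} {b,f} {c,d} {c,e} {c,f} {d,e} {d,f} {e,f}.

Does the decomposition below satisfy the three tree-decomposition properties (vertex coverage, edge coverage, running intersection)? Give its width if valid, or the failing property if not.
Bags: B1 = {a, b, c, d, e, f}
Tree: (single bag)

Yes; width 5.

Checking the three conditions: (i) the bags cover all of {a, b, c, d, e, f}; (ii) for each edge, some bag contains both endpoints; (iii) the bags containing any fixed vertex form a subtree. All hold, so the decomposition is valid with width 6 − 1 = 5.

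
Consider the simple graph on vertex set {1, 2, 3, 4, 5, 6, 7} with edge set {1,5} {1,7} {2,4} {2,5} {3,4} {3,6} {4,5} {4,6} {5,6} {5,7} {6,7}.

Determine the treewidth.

A width-2 tree decomposition is:
Bags: B1 = {4, 5, 6}  B2 = {2, 4, 5}  B3 = {5, 6, 7}  B4 = {1, 5, 7}  B5 = {3, 4, 6}
Tree: B1–B2, B1–B3, B3–B4, B1–B5
The largest bag has 3 vertices, giving width 2; this decomposition certifies tw(G) ≤ 2. On the other hand G contains the 3-clique {3, 4, 6}. A clique must lie in a single bag of any decomposition, so no decomposition can have width below 2. Combining the bounds, tw(G) = 2.

2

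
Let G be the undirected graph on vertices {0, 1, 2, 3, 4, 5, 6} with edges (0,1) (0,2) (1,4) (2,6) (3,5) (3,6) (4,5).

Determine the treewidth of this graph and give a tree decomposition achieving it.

Every bag has size at most 3, so the width is 3 − 1 = 2 and tw(G) ≤ 2. Since 2–6–3–5–4–1–0–2 is a cycle in G, G is not acyclic. Forests are exactly the graphs of treewidth ≤ 1, so tw(G) ≥ 2. Therefore the treewidth is 2.

Treewidth 2.
Bags: B1 = {2, 3, 6}  B2 = {2, 3, 5}  B3 = {2, 4, 5}  B4 = {1, 2, 4}  B5 = {0, 1, 2}
Tree: B1–B2, B2–B3, B3–B4, B4–B5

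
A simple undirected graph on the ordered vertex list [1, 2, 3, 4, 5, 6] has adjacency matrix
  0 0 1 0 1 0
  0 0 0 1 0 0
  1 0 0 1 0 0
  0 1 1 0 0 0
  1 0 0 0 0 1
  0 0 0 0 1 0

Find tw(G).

1

A width-1 tree decomposition is:
Bags: B1 = {5, 6}  B2 = {1, 5}  B3 = {1, 3}  B4 = {3, 4}  B5 = {2, 4}
Tree: B1–B2, B2–B3, B3–B4, B4–B5
Every bag has size at most 2, so the width is 2 − 1 = 1 and tw(G) ≤ 1. Since G has at least one edge (e.g. 6–5), it is not an edgeless graph, so tw(G) ≥ 1. Therefore the treewidth is 1.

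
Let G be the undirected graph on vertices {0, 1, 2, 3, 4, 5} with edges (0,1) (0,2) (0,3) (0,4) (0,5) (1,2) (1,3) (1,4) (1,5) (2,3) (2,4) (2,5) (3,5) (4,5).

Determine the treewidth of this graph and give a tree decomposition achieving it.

Treewidth 4.
One optimal decomposition is:
Bags: B1 = {0, 1, 2, 4, 5}  B2 = {0, 1, 2, 3, 5}
Tree: B1–B2

Each bag holds 5 vertices, so the decomposition has width 4, which upper-bounds the treewidth. For the lower bound, the 5 vertices {0, 1, 2, 3, 5} are pairwise adjacent, and any tree decomposition puts a clique entirely inside one bag — forcing width ≥ 4. The upper and lower bounds meet at 4, so that is the treewidth.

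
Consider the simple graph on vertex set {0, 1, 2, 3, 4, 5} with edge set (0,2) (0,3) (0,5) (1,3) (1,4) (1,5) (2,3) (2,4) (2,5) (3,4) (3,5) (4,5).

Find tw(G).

A width-3 tree decomposition is:
Bags: B1 = {2, 3, 4, 5}  B2 = {1, 3, 4, 5}  B3 = {0, 2, 3, 5}
Tree: B1–B2, B1–B3
Each bag holds 4 vertices, so the decomposition has width 3, which upper-bounds the treewidth. On the other hand G contains the 4-clique {1, 3, 4, 5}. A clique must lie in a single bag of any decomposition, so no decomposition can have width below 3. Combining the bounds, tw(G) = 3.

3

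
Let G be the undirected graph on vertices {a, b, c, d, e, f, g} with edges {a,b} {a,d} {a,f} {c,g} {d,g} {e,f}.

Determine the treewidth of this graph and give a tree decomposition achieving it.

Every bag has size at most 2, so the width is 2 − 1 = 1 and tw(G) ≤ 1. G has an edge, so its treewidth is at least 1. Hence tw(G) = 1 exactly.

Treewidth 1.
One such decomposition:
Bags: B1 = {a, f}  B2 = {a, d}  B3 = {d, g}  B4 = {c, g}  B5 = {e, f}  B6 = {a, b}
Tree: B1–B2, B2–B3, B3–B4, B1–B5, B1–B6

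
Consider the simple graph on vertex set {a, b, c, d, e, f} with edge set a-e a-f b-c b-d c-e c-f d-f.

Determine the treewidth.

A width-2 tree decomposition is:
Bags: B1 = {b, c, d}  B2 = {c, d, f}  B3 = {c, e, f}  B4 = {a, e, f}
Tree: B1–B2, B2–B3, B3–B4
Each bag holds 3 vertices, so the decomposition has width 2, which upper-bounds the treewidth. Since b–d–f–c–b is a cycle in G, G is not acyclic. Forests are exactly the graphs of treewidth ≤ 1, so tw(G) ≥ 2. The upper and lower bounds meet at 2, so that is the treewidth.

2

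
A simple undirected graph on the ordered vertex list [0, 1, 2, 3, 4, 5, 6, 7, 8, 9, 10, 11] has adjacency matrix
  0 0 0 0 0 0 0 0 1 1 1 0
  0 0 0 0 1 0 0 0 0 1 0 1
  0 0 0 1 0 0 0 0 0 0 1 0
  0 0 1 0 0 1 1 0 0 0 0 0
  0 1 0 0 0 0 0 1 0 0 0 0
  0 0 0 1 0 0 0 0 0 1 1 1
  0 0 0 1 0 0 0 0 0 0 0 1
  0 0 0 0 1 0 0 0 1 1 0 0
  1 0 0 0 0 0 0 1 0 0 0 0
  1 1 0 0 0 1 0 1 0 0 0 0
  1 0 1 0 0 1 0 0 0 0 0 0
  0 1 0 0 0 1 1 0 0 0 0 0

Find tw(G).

3

A width-3 tree decomposition is:
Bags: B1 = {2, 3, 6, 10}  B2 = {3, 5, 6, 10}  B3 = {5, 6, 10, 11}  B4 = {0, 5, 10, 11}  B5 = {0, 5, 9, 11}  B6 = {0, 1, 9, 11}  B7 = {0, 1, 8, 9}  B8 = {1, 7, 8, 9}  B9 = {1, 4, 7, 8}
Tree: B1–B2, B2–B3, B3–B4, B4–B5, B5–B6, B6–B7, B7–B8, B8–B9
The largest bag has 4 vertices, giving width 3; this decomposition certifies tw(G) ≤ 3. For the lower bound: the 4 vertex sets {2,3,6}, {10}, {5}, {0,1,9,11} are disjoint, each induces a connected subgraph, and every pair is joined by at least one edge of G. Contracting each set to a single vertex therefore yields K_{4} as a minor, and since treewidth is minor-monotone, tw(G) ≥ tw(K_{4}) = 3. The upper and lower bounds meet at 3, so that is the treewidth.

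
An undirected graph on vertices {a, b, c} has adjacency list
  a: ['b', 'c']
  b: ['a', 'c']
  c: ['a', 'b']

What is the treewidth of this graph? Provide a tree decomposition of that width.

A single bag containing all 3 vertices is trivially a valid decomposition of width 2. On the other hand G contains the 3-clique {a, b, c}. A clique must lie in a single bag of any decomposition, so no decomposition can have width below 2. Hence tw(G) = 2 exactly.

Treewidth 2.
One such decomposition:
Bags: B1 = {a, b, c}
Tree: (single bag)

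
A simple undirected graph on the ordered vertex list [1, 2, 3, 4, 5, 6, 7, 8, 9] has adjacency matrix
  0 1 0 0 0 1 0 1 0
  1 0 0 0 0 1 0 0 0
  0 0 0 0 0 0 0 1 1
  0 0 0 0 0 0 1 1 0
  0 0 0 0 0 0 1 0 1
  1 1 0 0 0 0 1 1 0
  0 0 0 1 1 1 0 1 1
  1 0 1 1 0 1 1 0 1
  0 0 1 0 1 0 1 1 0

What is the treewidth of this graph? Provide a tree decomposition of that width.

Treewidth 2.
One such decomposition:
Bags: B1 = {7, 8, 9}  B2 = {6, 7, 8}  B3 = {1, 6, 8}  B4 = {5, 7, 9}  B5 = {3, 8, 9}  B6 = {1, 2, 6}  B7 = {4, 7, 8}
Tree: B1–B2, B2–B3, B1–B4, B1–B5, B3–B6, B1–B7

Every bag has size at most 3, so the width is 3 − 1 = 2 and tw(G) ≤ 2. Conversely, {1, 6, 8} is a clique of size 3, and the vertices of any clique must share a bag in every tree decomposition; so some bag has ≥ 3 vertices and tw(G) ≥ 2. The upper and lower bounds meet at 2, so that is the treewidth.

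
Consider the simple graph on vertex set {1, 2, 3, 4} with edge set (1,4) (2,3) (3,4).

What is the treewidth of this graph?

A width-1 tree decomposition is:
Bags: B1 = {1, 4}  B2 = {3, 4}  B3 = {2, 3}
Tree: B1–B2, B2–B3
The largest bag has 2 vertices, giving width 1; this decomposition certifies tw(G) ≤ 1. G has an edge, so its treewidth is at least 1. Therefore the treewidth is 1.

1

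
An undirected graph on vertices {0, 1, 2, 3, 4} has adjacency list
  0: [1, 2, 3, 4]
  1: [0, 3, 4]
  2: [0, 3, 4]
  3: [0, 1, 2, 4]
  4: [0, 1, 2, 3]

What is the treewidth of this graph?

A width-3 tree decomposition is:
Bags: B1 = {0, 2, 3, 4}  B2 = {0, 1, 3, 4}
Tree: B1–B2
Every bag has size at most 4, so the width is 4 − 1 = 3 and tw(G) ≤ 3. For the lower bound, the 4 vertices {0, 1, 3, 4} are pairwise adjacent, and any tree decomposition puts a clique entirely inside one bag — forcing width ≥ 3. The upper and lower bounds meet at 3, so that is the treewidth.

3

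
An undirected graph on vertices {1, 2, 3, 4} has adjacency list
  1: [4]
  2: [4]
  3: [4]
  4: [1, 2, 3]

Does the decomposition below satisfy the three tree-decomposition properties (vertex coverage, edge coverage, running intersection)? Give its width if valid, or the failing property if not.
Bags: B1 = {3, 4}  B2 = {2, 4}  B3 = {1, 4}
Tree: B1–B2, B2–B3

Yes; width 1.

Checking the three conditions: (i) the bags cover all of {1, 2, 3, 4}; (ii) for each edge, some bag contains both endpoints; (iii) the bags containing any fixed vertex form a subtree. All hold, so the decomposition is valid with width 2 − 1 = 1.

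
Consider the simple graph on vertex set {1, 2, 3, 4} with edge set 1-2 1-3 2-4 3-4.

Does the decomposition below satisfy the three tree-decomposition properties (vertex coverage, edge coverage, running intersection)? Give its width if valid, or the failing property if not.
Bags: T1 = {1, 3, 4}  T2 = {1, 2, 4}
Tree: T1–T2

Vertex coverage: the bags together contain {1, 2, 3, 4}, the full vertex set. Edge coverage: each edge of G has both endpoints in at least one bag. Running intersection: for every vertex, the bags containing it form a connected subtree. All three properties hold, so this is a valid tree decomposition of width max|bag| − 1 = 2, and hence tw(G) ≤ 2.

Yes; width 2.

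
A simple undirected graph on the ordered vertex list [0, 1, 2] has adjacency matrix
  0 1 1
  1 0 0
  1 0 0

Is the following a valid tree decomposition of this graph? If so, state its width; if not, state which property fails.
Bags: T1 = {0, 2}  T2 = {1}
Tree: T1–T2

No — edge (0,1) lies in no bag.

A tree decomposition must satisfy three properties: every vertex lies in some bag; for every edge, both endpoints lie together in some bag; and for every vertex, the bags containing it form a connected subtree. Here edge (0,1) lies in no bag, so the decomposition is invalid.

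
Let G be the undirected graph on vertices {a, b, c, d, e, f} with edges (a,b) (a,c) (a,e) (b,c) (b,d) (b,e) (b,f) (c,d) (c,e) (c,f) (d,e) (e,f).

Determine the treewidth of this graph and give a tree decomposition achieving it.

Treewidth 3.
One optimal decomposition is:
Bags: B1 = {b, c, e, f}  B2 = {b, c, d, e}  B3 = {a, b, c, e}
Tree: B1–B2, B1–B3

Every bag has size at most 4, so the width is 4 − 1 = 3 and tw(G) ≤ 3. For the lower bound, the 4 vertices {b, c, d, e} are pairwise adjacent, and any tree decomposition puts a clique entirely inside one bag — forcing width ≥ 3. Hence tw(G) = 3 exactly.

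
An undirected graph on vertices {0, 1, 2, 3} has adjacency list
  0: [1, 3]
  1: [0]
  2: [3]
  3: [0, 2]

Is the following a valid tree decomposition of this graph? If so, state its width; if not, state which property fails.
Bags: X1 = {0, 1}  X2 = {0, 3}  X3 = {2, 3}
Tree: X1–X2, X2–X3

Yes; width 1.

Checking the three conditions: (i) the bags cover all of {0, 1, 2, 3}; (ii) for each edge, some bag contains both endpoints; (iii) the bags containing any fixed vertex form a subtree. All hold, so the decomposition is valid with width 2 − 1 = 1.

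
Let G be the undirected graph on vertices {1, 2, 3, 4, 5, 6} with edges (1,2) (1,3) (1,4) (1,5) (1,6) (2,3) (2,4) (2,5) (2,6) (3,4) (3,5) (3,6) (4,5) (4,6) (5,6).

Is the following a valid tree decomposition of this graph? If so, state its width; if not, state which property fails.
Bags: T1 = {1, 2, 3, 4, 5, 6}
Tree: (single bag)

Yes; width 5.

Checking the three conditions: (i) the bags cover all of {1, 2, 3, 4, 5, 6}; (ii) for each edge, some bag contains both endpoints; (iii) the bags containing any fixed vertex form a subtree. All hold, so the decomposition is valid with width 6 − 1 = 5.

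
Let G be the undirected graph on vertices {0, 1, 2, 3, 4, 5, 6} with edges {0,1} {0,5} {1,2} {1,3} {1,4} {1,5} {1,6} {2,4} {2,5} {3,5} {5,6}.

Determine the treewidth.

A width-2 tree decomposition is:
Bags: B1 = {1, 2, 4}  B2 = {1, 2, 5}  B3 = {0, 1, 5}  B4 = {1, 3, 5}  B5 = {1, 5, 6}
Tree: B1–B2, B2–B3, B2–B4, B3–B5
Each bag holds 3 vertices, so the decomposition has width 2, which upper-bounds the treewidth. For the lower bound, the 3 vertices {1, 2, 4} are pairwise adjacent, and any tree decomposition puts a clique entirely inside one bag — forcing width ≥ 2. Hence tw(G) = 2 exactly.

2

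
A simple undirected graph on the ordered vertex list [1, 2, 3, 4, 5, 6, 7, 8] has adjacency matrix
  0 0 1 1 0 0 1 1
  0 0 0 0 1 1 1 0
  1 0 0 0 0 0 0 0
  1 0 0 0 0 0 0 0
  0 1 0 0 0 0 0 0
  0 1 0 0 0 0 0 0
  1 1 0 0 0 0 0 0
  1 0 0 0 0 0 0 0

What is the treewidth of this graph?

A width-1 tree decomposition is:
Bags: B1 = {1, 8}  B2 = {1, 7}  B3 = {1, 3}  B4 = {2, 7}  B5 = {1, 4}  B6 = {2, 6}  B7 = {2, 5}
Tree: B1–B2, B2–B3, B2–B4, B1–B5, B4–B6, B6–B7
Each bag holds 2 vertices, so the decomposition has width 1, which upper-bounds the treewidth. G has an edge, so its treewidth is at least 1. Combining the bounds, tw(G) = 1.

1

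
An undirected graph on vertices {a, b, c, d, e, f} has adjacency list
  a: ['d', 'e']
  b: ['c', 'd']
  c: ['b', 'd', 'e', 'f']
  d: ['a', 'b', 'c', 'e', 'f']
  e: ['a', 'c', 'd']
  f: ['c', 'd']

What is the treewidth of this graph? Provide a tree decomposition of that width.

Every bag has size at most 3, so the width is 3 − 1 = 2 and tw(G) ≤ 2. On the other hand G contains the 3-clique {c, d, e}. A clique must lie in a single bag of any decomposition, so no decomposition can have width below 2. The upper and lower bounds meet at 2, so that is the treewidth.

Treewidth 2.
One such decomposition:
Bags: B1 = {a, d, e}  B2 = {c, d, e}  B3 = {c, d, f}  B4 = {b, c, d}
Tree: B1–B2, B2–B3, B3–B4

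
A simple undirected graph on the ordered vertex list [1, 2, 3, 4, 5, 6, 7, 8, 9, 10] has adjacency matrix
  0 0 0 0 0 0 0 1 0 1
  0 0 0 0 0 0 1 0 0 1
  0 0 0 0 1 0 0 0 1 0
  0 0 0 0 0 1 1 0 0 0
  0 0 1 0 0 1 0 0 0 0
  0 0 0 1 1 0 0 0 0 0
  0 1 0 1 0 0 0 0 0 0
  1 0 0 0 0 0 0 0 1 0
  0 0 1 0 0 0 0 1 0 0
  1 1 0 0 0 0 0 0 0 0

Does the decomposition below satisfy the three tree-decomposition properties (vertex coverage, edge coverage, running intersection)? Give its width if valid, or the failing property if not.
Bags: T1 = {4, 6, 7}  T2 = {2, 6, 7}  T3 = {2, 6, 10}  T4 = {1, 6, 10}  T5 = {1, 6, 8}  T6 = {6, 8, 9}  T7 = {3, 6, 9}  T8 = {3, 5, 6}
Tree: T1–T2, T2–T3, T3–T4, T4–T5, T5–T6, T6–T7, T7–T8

Checking the three conditions: (i) the bags cover all of {1, 2, 3, 4, 5, 6, 7, 8, 9, 10}; (ii) for each edge, some bag contains both endpoints; (iii) the bags containing any fixed vertex form a subtree. All hold, so the decomposition is valid with width 3 − 1 = 2.

Yes; width 2.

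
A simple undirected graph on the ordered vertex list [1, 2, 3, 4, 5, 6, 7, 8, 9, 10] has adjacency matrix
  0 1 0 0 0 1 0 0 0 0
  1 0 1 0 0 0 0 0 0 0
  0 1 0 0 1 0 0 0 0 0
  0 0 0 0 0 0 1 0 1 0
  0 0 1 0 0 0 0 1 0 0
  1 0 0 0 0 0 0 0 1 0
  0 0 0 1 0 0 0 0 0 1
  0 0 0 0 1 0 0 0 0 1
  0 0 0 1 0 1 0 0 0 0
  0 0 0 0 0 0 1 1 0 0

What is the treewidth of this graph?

2

A width-2 tree decomposition is:
Bags: B1 = {3, 5, 8}  B2 = {3, 8, 10}  B3 = {3, 7, 10}  B4 = {3, 4, 7}  B5 = {3, 4, 9}  B6 = {3, 6, 9}  B7 = {1, 3, 6}  B8 = {1, 2, 3}
Tree: B1–B2, B2–B3, B3–B4, B4–B5, B5–B6, B6–B7, B7–B8
The largest bag has 3 vertices, giving width 2; this decomposition certifies tw(G) ≤ 2. The edges 3–5–8–10–7–4–9–6–1–2–3 form a cycle, so G is not a tree and its treewidth is at least 2. Hence tw(G) = 2 exactly.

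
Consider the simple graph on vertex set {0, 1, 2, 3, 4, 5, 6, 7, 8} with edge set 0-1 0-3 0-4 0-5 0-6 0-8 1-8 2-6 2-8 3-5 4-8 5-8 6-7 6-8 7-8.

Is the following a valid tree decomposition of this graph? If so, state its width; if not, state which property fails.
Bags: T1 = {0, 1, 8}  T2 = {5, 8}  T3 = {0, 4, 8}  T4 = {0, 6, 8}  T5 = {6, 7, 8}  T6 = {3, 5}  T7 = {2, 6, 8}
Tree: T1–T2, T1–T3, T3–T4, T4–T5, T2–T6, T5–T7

No — edge (0,5) lies in no bag.

A tree decomposition must satisfy three properties: every vertex lies in some bag; for every edge, both endpoints lie together in some bag; and for every vertex, the bags containing it form a connected subtree. Here edge (0,5) lies in no bag, so the decomposition is invalid.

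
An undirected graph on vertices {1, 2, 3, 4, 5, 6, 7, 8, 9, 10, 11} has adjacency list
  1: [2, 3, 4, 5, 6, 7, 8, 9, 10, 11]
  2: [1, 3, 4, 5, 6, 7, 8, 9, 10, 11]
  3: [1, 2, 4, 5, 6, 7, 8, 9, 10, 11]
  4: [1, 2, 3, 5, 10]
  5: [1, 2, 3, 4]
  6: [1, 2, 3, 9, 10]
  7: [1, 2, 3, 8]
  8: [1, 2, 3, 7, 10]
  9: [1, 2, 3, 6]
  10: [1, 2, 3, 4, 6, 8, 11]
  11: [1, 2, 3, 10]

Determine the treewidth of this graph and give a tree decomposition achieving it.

Treewidth 4.
One optimal decomposition is:
Bags: B1 = {1, 2, 3, 8, 10}  B2 = {1, 2, 3, 6, 10}  B3 = {1, 2, 3, 4, 10}  B4 = {1, 2, 3, 6, 9}  B5 = {1, 2, 3, 10, 11}  B6 = {1, 2, 3, 7, 8}  B7 = {1, 2, 3, 4, 5}
Tree: B1–B2, B2–B3, B2–B4, B2–B5, B1–B6, B3–B7

The largest bag has 5 vertices, giving width 4; this decomposition certifies tw(G) ≤ 4. On the other hand G contains the 5-clique {1, 2, 3, 6, 9}. A clique must lie in a single bag of any decomposition, so no decomposition can have width below 4. The upper and lower bounds meet at 4, so that is the treewidth.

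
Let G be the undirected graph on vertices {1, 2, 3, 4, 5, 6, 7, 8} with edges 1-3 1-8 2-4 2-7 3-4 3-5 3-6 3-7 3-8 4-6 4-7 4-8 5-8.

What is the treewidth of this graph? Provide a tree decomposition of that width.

The largest bag has 3 vertices, giving width 2; this decomposition certifies tw(G) ≤ 2. On the other hand G contains the 3-clique {2, 4, 7}. A clique must lie in a single bag of any decomposition, so no decomposition can have width below 2. Combining the bounds, tw(G) = 2.

Treewidth 2.
One such decomposition:
Bags: B1 = {1, 3, 8}  B2 = {3, 4, 8}  B3 = {3, 4, 7}  B4 = {3, 4, 6}  B5 = {3, 5, 8}  B6 = {2, 4, 7}
Tree: B1–B2, B2–B3, B2–B4, B1–B5, B3–B6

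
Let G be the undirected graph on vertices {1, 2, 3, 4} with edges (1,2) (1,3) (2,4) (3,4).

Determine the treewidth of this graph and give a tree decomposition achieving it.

Every bag has size at most 3, so the width is 3 − 1 = 2 and tw(G) ≤ 2. The edges 2–4–3–1–2 form a cycle, so G is not a tree and its treewidth is at least 2. Combining the bounds, tw(G) = 2.

Treewidth 2.
One optimal decomposition is:
Bags: B1 = {2, 3, 4}  B2 = {1, 2, 3}
Tree: B1–B2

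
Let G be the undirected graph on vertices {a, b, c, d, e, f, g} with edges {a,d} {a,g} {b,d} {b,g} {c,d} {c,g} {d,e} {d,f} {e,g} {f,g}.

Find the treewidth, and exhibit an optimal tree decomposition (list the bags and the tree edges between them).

Each bag holds 3 vertices, so the decomposition has width 2, which upper-bounds the treewidth. Since g–c–d–a–g is a cycle in G, G is not acyclic. Forests are exactly the graphs of treewidth ≤ 1, so tw(G) ≥ 2. Combining the bounds, tw(G) = 2.

Treewidth 2.
Bags: B1 = {c, d, g}  B2 = {a, d, g}  B3 = {d, f, g}  B4 = {d, e, g}  B5 = {b, d, g}
Tree: B1–B2, B2–B3, B3–B4, B4–B5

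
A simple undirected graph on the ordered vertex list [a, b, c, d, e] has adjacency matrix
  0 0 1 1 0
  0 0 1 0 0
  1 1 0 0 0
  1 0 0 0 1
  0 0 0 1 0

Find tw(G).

1

A width-1 tree decomposition is:
Bags: B1 = {b, c}  B2 = {a, c}  B3 = {a, d}  B4 = {d, e}
Tree: B1–B2, B2–B3, B3–B4
Every bag has size at most 2, so the width is 2 − 1 = 1 and tw(G) ≤ 1. Any graph with an edge has treewidth ≥ 1, and G has the edge b–c. The upper and lower bounds meet at 1, so that is the treewidth.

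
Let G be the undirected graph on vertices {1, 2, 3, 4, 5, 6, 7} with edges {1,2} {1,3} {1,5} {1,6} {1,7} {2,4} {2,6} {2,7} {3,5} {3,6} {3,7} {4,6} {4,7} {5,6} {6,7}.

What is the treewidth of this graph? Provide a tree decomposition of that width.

Every bag has size at most 4, so the width is 4 − 1 = 3 and tw(G) ≤ 3. On the other hand G contains the 4-clique {1, 2, 6, 7}. A clique must lie in a single bag of any decomposition, so no decomposition can have width below 3. Hence tw(G) = 3 exactly.

Treewidth 3.
Bags: B1 = {1, 3, 6, 7}  B2 = {1, 2, 6, 7}  B3 = {2, 4, 6, 7}  B4 = {1, 3, 5, 6}
Tree: B1–B2, B2–B3, B1–B4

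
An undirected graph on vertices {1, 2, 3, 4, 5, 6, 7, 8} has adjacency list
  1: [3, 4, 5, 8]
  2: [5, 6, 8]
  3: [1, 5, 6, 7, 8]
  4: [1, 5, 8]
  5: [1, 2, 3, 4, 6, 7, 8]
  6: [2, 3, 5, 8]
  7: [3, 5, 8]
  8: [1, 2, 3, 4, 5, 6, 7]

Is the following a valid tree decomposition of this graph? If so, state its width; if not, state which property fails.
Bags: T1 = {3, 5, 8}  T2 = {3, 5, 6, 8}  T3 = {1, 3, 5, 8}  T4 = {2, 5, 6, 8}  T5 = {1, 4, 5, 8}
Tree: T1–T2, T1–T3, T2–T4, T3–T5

A tree decomposition must satisfy three properties: every vertex lies in some bag; for every edge, both endpoints lie together in some bag; and for every vertex, the bags containing it form a connected subtree. Here vertex 7 appears in no bag, so the decomposition is invalid.

No — vertex 7 appears in no bag.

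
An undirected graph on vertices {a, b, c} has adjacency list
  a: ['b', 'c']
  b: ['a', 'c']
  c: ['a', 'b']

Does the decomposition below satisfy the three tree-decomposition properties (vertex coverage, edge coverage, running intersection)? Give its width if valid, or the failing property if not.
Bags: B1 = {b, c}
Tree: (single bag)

A tree decomposition must satisfy three properties: every vertex lies in some bag; for every edge, both endpoints lie together in some bag; and for every vertex, the bags containing it form a connected subtree. Here vertex a appears in no bag, so the decomposition is invalid.

No — vertex a appears in no bag.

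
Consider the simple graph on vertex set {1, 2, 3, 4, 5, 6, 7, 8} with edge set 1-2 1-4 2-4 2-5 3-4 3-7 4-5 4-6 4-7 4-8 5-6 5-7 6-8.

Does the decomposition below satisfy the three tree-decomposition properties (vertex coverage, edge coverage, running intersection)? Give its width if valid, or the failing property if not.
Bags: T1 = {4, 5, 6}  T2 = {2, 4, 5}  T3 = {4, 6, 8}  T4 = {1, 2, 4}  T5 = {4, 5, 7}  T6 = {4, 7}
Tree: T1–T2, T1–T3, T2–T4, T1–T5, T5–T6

No — vertex 3 appears in no bag.

A tree decomposition must satisfy three properties: every vertex lies in some bag; for every edge, both endpoints lie together in some bag; and for every vertex, the bags containing it form a connected subtree. Here vertex 3 appears in no bag, so the decomposition is invalid.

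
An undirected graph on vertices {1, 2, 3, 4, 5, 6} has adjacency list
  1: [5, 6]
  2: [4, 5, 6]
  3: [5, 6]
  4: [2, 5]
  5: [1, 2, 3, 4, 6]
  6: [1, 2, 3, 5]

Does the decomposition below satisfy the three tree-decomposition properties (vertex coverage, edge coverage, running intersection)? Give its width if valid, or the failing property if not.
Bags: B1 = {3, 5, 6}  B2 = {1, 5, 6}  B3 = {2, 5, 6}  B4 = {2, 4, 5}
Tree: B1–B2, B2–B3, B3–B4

Yes; width 2.

Vertex coverage: the bags together contain {1, 2, 3, 4, 5, 6}, the full vertex set. Edge coverage: each edge of G has both endpoints in at least one bag. Running intersection: for every vertex, the bags containing it form a connected subtree. All three properties hold, so this is a valid tree decomposition of width max|bag| − 1 = 2, and hence tw(G) ≤ 2.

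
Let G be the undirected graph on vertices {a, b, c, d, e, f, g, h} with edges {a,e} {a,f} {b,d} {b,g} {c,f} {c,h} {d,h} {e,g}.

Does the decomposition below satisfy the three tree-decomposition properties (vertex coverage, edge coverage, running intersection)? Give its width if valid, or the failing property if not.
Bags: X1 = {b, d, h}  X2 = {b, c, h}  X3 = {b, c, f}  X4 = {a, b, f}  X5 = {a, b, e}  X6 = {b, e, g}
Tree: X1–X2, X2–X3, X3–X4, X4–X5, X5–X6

Yes; width 2.

Vertex coverage: the bags together contain {a, b, c, d, e, f, g, h}, the full vertex set. Edge coverage: each edge of G has both endpoints in at least one bag. Running intersection: for every vertex, the bags containing it form a connected subtree. All three properties hold, so this is a valid tree decomposition of width max|bag| − 1 = 2, and hence tw(G) ≤ 2.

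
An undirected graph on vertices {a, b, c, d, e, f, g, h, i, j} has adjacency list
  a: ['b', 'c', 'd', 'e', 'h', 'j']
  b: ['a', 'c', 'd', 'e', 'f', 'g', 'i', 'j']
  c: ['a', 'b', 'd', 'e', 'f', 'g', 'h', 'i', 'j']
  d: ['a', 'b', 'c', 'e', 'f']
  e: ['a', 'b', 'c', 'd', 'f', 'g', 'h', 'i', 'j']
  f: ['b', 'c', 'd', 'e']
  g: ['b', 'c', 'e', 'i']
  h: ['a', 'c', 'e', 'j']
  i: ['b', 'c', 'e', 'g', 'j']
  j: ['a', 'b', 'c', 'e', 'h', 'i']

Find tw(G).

A width-4 tree decomposition is:
Bags: B1 = {b, c, d, e, f}  B2 = {a, b, c, d, e}  B3 = {a, b, c, e, j}  B4 = {b, c, e, i, j}  B5 = {b, c, e, g, i}  B6 = {a, c, e, h, j}
Tree: B1–B2, B2–B3, B3–B4, B4–B5, B3–B6
Each bag holds 5 vertices, so the decomposition has width 4, which upper-bounds the treewidth. On the other hand G contains the 5-clique {a, c, e, h, j}. A clique must lie in a single bag of any decomposition, so no decomposition can have width below 4. Combining the bounds, tw(G) = 4.

4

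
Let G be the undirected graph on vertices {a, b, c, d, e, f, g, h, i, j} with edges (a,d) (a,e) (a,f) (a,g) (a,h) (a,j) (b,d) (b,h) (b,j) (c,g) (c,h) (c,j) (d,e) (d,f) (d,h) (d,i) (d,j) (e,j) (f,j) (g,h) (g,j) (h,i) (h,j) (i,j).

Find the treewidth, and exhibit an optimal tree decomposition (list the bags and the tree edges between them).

Every bag has size at most 4, so the width is 4 − 1 = 3 and tw(G) ≤ 3. Conversely, {a, d, e, j} is a clique of size 4, and the vertices of any clique must share a bag in every tree decomposition; so some bag has ≥ 4 vertices and tw(G) ≥ 3. The upper and lower bounds meet at 3, so that is the treewidth.

Treewidth 3.
Bags: B1 = {a, g, h, j}  B2 = {a, d, h, j}  B3 = {a, d, e, j}  B4 = {c, g, h, j}  B5 = {b, d, h, j}  B6 = {d, h, i, j}  B7 = {a, d, f, j}
Tree: B1–B2, B2–B3, B1–B4, B2–B5, B2–B6, B3–B7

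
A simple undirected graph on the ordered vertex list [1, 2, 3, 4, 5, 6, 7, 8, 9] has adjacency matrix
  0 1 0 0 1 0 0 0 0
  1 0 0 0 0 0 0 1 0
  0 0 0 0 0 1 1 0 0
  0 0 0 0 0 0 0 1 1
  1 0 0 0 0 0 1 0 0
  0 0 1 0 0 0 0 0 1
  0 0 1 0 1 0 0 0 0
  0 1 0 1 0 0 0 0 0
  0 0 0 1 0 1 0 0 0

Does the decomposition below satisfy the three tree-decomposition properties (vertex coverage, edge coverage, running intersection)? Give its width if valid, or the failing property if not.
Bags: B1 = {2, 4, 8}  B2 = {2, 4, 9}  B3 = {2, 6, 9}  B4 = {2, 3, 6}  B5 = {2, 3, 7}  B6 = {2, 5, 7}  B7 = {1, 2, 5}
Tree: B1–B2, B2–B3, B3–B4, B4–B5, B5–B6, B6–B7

Yes; width 2.

Checking the three conditions: (i) the bags cover all of {1, 2, 3, 4, 5, 6, 7, 8, 9}; (ii) for each edge, some bag contains both endpoints; (iii) the bags containing any fixed vertex form a subtree. All hold, so the decomposition is valid with width 3 − 1 = 2.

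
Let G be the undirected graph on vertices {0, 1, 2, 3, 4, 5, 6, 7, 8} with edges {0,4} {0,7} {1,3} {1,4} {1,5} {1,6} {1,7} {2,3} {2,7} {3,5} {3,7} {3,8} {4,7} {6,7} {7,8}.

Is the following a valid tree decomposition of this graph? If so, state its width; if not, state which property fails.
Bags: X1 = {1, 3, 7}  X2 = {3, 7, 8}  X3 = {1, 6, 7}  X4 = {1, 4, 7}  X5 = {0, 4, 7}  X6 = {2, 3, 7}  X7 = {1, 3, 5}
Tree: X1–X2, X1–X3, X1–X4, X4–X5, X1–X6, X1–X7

Vertex coverage: the bags together contain {0, 1, 2, 3, 4, 5, 6, 7, 8}, the full vertex set. Edge coverage: each edge of G has both endpoints in at least one bag. Running intersection: for every vertex, the bags containing it form a connected subtree. All three properties hold, so this is a valid tree decomposition of width max|bag| − 1 = 2, and hence tw(G) ≤ 2.

Yes; width 2.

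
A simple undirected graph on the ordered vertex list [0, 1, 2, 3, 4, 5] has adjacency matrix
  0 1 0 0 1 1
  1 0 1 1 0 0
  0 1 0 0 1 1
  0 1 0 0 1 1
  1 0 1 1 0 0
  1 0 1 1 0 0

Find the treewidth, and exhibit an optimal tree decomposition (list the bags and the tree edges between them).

Each bag holds 4 vertices, so the decomposition has width 3, which upper-bounds the treewidth. For the lower bound: the 4 vertex sets {3,4}, {2,5}, {1}, {0} are disjoint, each induces a connected subgraph, and every pair is joined by at least one edge of G. Contracting each set to a single vertex therefore yields K_{4} as a minor, and since treewidth is minor-monotone, tw(G) ≥ tw(K_{4}) = 3. Combining the bounds, tw(G) = 3.

Treewidth 3.
One optimal decomposition is:
Bags: B1 = {1, 3, 4, 5}  B2 = {1, 2, 4, 5}  B3 = {0, 1, 4, 5}
Tree: B1–B2, B2–B3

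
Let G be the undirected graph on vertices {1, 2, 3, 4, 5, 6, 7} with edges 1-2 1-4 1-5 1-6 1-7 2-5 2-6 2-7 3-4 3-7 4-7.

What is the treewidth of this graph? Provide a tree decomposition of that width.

The largest bag has 3 vertices, giving width 2; this decomposition certifies tw(G) ≤ 2. For the lower bound, the 3 vertices {1, 2, 5} are pairwise adjacent, and any tree decomposition puts a clique entirely inside one bag — forcing width ≥ 2. Hence tw(G) = 2 exactly.

Treewidth 2.
Bags: B1 = {1, 2, 7}  B2 = {1, 4, 7}  B3 = {1, 2, 6}  B4 = {1, 2, 5}  B5 = {3, 4, 7}
Tree: B1–B2, B1–B3, B1–B4, B2–B5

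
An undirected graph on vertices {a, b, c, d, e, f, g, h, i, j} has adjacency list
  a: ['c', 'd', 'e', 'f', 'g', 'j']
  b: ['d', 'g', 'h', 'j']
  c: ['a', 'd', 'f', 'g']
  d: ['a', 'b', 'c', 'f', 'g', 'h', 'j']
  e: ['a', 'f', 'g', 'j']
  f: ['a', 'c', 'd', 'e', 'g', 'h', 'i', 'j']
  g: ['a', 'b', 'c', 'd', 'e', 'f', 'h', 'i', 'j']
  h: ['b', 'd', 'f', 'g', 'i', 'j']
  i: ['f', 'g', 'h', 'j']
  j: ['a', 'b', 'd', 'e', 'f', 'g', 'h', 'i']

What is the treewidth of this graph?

A width-4 tree decomposition is:
Bags: B1 = {b, d, g, h, j}  B2 = {d, f, g, h, j}  B3 = {a, d, f, g, j}  B4 = {a, e, f, g, j}  B5 = {a, c, d, f, g}  B6 = {f, g, h, i, j}
Tree: B1–B2, B2–B3, B3–B4, B3–B5, B2–B6
The largest bag has 5 vertices, giving width 4; this decomposition certifies tw(G) ≤ 4. For the lower bound, the 5 vertices {d, f, g, h, j} are pairwise adjacent, and any tree decomposition puts a clique entirely inside one bag — forcing width ≥ 4. The upper and lower bounds meet at 4, so that is the treewidth.

4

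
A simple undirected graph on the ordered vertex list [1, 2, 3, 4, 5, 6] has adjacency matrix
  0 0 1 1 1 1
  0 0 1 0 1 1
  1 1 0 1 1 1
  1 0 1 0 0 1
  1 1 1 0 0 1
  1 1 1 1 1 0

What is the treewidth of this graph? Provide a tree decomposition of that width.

Treewidth 3.
One optimal decomposition is:
Bags: B1 = {2, 3, 5, 6}  B2 = {1, 3, 5, 6}  B3 = {1, 3, 4, 6}
Tree: B1–B2, B2–B3

Each bag holds 4 vertices, so the decomposition has width 3, which upper-bounds the treewidth. On the other hand G contains the 4-clique {1, 3, 4, 6}. A clique must lie in a single bag of any decomposition, so no decomposition can have width below 3. Combining the bounds, tw(G) = 3.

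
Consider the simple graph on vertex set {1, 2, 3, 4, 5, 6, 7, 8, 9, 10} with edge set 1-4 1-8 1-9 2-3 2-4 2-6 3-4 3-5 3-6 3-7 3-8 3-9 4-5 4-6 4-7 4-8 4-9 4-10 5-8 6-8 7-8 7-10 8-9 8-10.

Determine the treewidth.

3

A width-3 tree decomposition is:
Bags: B1 = {3, 4, 5, 8}  B2 = {3, 4, 6, 8}  B3 = {3, 4, 7, 8}  B4 = {3, 4, 8, 9}  B5 = {4, 7, 8, 10}  B6 = {2, 3, 4, 6}  B7 = {1, 4, 8, 9}
Tree: B1–B2, B1–B3, B3–B4, B3–B5, B2–B6, B4–B7
The largest bag has 4 vertices, giving width 3; this decomposition certifies tw(G) ≤ 3. Conversely, {1, 4, 8, 9} is a clique of size 4, and the vertices of any clique must share a bag in every tree decomposition; so some bag has ≥ 4 vertices and tw(G) ≥ 3. Combining the bounds, tw(G) = 3.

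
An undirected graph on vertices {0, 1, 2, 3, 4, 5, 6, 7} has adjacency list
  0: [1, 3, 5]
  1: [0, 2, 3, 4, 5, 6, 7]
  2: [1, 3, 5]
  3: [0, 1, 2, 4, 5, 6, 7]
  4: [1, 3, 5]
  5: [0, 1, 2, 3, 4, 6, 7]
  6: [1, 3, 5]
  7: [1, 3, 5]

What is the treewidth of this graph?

A width-3 tree decomposition is:
Bags: B1 = {1, 3, 5, 7}  B2 = {1, 3, 4, 5}  B3 = {1, 3, 5, 6}  B4 = {0, 1, 3, 5}  B5 = {1, 2, 3, 5}
Tree: B1–B2, B1–B3, B3–B4, B1–B5
Each bag holds 4 vertices, so the decomposition has width 3, which upper-bounds the treewidth. Conversely, {0, 1, 3, 5} is a clique of size 4, and the vertices of any clique must share a bag in every tree decomposition; so some bag has ≥ 4 vertices and tw(G) ≥ 3. Hence tw(G) = 3 exactly.

3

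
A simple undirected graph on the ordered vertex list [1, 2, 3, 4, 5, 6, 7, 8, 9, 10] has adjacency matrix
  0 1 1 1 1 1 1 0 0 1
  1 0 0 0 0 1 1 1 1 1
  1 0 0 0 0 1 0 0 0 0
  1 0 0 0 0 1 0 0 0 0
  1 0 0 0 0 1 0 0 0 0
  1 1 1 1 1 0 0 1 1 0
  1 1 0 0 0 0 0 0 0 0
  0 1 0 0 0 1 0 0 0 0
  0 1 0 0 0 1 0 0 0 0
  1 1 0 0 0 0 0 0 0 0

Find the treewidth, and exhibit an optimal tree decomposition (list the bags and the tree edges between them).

The largest bag has 3 vertices, giving width 2; this decomposition certifies tw(G) ≤ 2. Conversely, {2, 6, 8} is a clique of size 3, and the vertices of any clique must share a bag in every tree decomposition; so some bag has ≥ 3 vertices and tw(G) ≥ 2. The upper and lower bounds meet at 2, so that is the treewidth.

Treewidth 2.
One optimal decomposition is:
Bags: B1 = {2, 6, 8}  B2 = {1, 2, 6}  B3 = {1, 2, 10}  B4 = {1, 2, 7}  B5 = {2, 6, 9}  B6 = {1, 5, 6}  B7 = {1, 3, 6}  B8 = {1, 4, 6}
Tree: B1–B2, B2–B3, B3–B4, B2–B5, B2–B6, B6–B7, B6–B8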